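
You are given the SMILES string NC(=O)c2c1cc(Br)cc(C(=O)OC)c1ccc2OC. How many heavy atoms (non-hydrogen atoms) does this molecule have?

Every atom symbol written in the SMILES (organic subset) is one heavy atom; implicit H are not written.
Heavy atoms by element → Br:1, C:14, N:1, O:4.
Total: 20.

20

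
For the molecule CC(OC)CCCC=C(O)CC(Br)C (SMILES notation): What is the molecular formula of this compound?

C11H21BrO2

Walk through each heavy atom and fill implicit hydrogens from standard valence (C 4, N 3, O 2, S 2, halogen 1):
  atom 1: C, bond orders sum to 1 (valence 4) → 3 H
  atom 2: C, bond orders sum to 3 (valence 4) → 1 H
  atom 3: O, bond orders sum to 2 (valence 2) → 0 H
  atom 4: C, bond orders sum to 1 (valence 4) → 3 H
  atom 5: C, bond orders sum to 2 (valence 4) → 2 H
  atom 6: C, bond orders sum to 2 (valence 4) → 2 H
  atom 7: C, bond orders sum to 2 (valence 4) → 2 H
  atom 8: C, bond orders sum to 3 (valence 4) → 1 H
  atom 9: C, bond orders sum to 4 (valence 4) → 0 H
  atom 10: O, bond orders sum to 1 (valence 2) → 1 H
  atom 11: C, bond orders sum to 2 (valence 4) → 2 H
  atom 12: C, bond orders sum to 3 (valence 4) → 1 H
  atom 13: Br (halogen, monovalent) → 0 H
  atom 14: C, bond orders sum to 1 (valence 4) → 3 H
Totals → C:11, H:21, Br:1, O:2.
In Hill order: C11H21BrO2.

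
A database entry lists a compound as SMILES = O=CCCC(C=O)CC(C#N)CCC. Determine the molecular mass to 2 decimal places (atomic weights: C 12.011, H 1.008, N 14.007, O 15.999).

First, the molecular formula is C11H17NO2 (counting implicit H from valence).
  C: 11 × 12.011 = 132.121
  H: 17 × 1.008 = 17.136
  N: 1 × 14.007 = 14.007
  O: 2 × 15.999 = 31.998
Sum: 11×12.011 + 17×1.008 + 1×14.007 + 2×15.999 = 195.262 → 195.26 g/mol.

195.26 g/mol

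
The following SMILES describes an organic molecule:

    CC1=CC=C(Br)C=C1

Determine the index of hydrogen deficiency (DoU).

4

Degree of unsaturation = (number of rings) + (number of π bonds).
Ring closures in the SMILES: 1.
π bonds: 3 double bonds (each 1 DoU) → 3 DoU from unsaturation.
Total DoU = 1 + 3 = 4.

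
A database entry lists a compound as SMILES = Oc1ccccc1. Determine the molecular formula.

Walk through each heavy atom and fill implicit hydrogens from standard valence (C 4, N 3, O 2, S 2, halogen 1); for lowercase aromatic atoms, an aromatic c carries 1 H when it has two neighbours and 0 H with three, and aromatic n carries 0 H:
  atom 1: O, bond orders sum to 1 (valence 2) → 1 H
  atom 2: aromatic c, 3 neighbours → 0 H
  atom 3: aromatic c, 2 neighbours → 1 H
  atom 4: aromatic c, 2 neighbours → 1 H
  atom 5: aromatic c, 2 neighbours → 1 H
  atom 6: aromatic c, 2 neighbours → 1 H
  atom 7: aromatic c, 2 neighbours → 1 H
Totals → C:6, H:6, O:1.
In Hill order: C6H6O.

C6H6O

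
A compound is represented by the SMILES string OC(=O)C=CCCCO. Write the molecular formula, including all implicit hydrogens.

C6H10O3

Walk through each heavy atom and fill implicit hydrogens from standard valence (C 4, N 3, O 2, S 2, halogen 1):
  atom 1: O, bond orders sum to 1 (valence 2) → 1 H
  atom 2: C, bond orders sum to 4 (valence 4) → 0 H
  atom 3: O, bond orders sum to 2 (valence 2) → 0 H
  atom 4: C, bond orders sum to 3 (valence 4) → 1 H
  atom 5: C, bond orders sum to 3 (valence 4) → 1 H
  atom 6: C, bond orders sum to 2 (valence 4) → 2 H
  atom 7: C, bond orders sum to 2 (valence 4) → 2 H
  atom 8: C, bond orders sum to 2 (valence 4) → 2 H
  atom 9: O, bond orders sum to 1 (valence 2) → 1 H
Totals → C:6, H:10, O:3.
In Hill order: C6H10O3.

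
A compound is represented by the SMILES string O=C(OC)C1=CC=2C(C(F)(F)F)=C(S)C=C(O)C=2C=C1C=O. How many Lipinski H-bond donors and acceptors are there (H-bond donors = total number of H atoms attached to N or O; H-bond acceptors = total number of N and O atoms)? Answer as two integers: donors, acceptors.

1, 4

Donors: find every N or O and count the H atoms it carries.
  atom 1 (O): bond orders sum to 2 → 0 H
  atom 3 (O): bond orders sum to 2 → 0 H
  atom 17 (O): bond orders sum to 1 → 1 H
  atom 22 (O): bond orders sum to 2 → 0 H
Lipinski HBD = 1.
Acceptors: N atoms = 0, O atoms = 4 → HBA = 4.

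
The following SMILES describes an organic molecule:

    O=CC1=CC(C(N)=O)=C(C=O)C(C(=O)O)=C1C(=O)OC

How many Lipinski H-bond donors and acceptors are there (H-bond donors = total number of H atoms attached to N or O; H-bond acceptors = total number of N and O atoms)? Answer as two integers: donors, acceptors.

Donors: find every N or O and count the H atoms it carries.
  atom 1 (O): bond orders sum to 2 → 0 H
  atom 7 (N): bond orders sum to 1 → 2 H
  atom 8 (O): bond orders sum to 2 → 0 H
  atom 11 (O): bond orders sum to 2 → 0 H
  atom 14 (O): bond orders sum to 2 → 0 H
  atom 15 (O): bond orders sum to 1 → 1 H
  atom 18 (O): bond orders sum to 2 → 0 H
  atom 19 (O): bond orders sum to 2 → 0 H
Lipinski HBD = 3.
Acceptors: N atoms = 1, O atoms = 7 → HBA = 8.

3, 8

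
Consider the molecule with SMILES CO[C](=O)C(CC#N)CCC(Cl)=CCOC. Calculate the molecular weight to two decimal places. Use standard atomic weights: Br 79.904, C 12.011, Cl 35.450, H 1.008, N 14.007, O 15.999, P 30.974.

245.70 g/mol

First, the molecular formula is C11H16ClNO3 (counting implicit H from valence).
  C: 11 × 12.011 = 132.121
  Cl: 1 × 35.450 = 35.450
  H: 16 × 1.008 = 16.128
  N: 1 × 14.007 = 14.007
  O: 3 × 15.999 = 47.997
Sum: 11×12.011 + 1×35.450 + 16×1.008 + 1×14.007 + 3×15.999 = 245.703 → 245.70 g/mol.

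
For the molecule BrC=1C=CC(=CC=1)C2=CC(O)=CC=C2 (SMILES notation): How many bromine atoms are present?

1

Scan the SMILES for Br atoms (remember two-letter symbols like Cl and Br are single atoms).
Bromine count: 1.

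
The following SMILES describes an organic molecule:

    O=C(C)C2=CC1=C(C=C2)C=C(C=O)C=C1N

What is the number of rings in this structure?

In SMILES, each pair of matching ring-closure digits denotes one ring-closing bond; the number of such bonds equals the number of independent rings.
Ring-closure bonds here: 2.

2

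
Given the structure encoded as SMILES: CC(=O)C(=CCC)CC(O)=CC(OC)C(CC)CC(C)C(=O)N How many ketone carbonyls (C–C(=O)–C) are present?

The ketone motif appears at heavy-atom position 2 in the SMILES.
Other groups present: 2 alkene, 1 amide, 1 ether, 1 hydroxyl.
Ketone count: 1.

1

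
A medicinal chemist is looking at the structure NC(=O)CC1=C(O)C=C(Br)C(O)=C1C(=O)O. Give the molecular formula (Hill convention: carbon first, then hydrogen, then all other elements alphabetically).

C9H8BrNO5

Walk through each heavy atom and fill implicit hydrogens from standard valence (C 4, N 3, O 2, S 2, halogen 1):
  atom 1: N, bond orders sum to 1 (valence 3) → 2 H
  atom 2: C, bond orders sum to 4 (valence 4) → 0 H
  atom 3: O, bond orders sum to 2 (valence 2) → 0 H
  atom 4: C, bond orders sum to 2 (valence 4) → 2 H
  atom 5: C, bond orders sum to 4 (valence 4) → 0 H
  atom 6: C, bond orders sum to 4 (valence 4) → 0 H
  atom 7: O, bond orders sum to 1 (valence 2) → 1 H
  atom 8: C, bond orders sum to 3 (valence 4) → 1 H
  atom 9: C, bond orders sum to 4 (valence 4) → 0 H
  atom 10: Br (halogen, monovalent) → 0 H
  atom 11: C, bond orders sum to 4 (valence 4) → 0 H
  atom 12: O, bond orders sum to 1 (valence 2) → 1 H
  atom 13: C, bond orders sum to 4 (valence 4) → 0 H
  atom 14: C, bond orders sum to 4 (valence 4) → 0 H
  atom 15: O, bond orders sum to 2 (valence 2) → 0 H
  atom 16: O, bond orders sum to 1 (valence 2) → 1 H
Totals → C:9, H:8, Br:1, N:1, O:5.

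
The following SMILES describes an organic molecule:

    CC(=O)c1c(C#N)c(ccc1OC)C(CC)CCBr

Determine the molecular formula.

Walk through each heavy atom and fill implicit hydrogens from standard valence (C 4, N 3, O 2, S 2, halogen 1); for lowercase aromatic atoms, an aromatic c carries 1 H when it has two neighbours and 0 H with three, and aromatic n carries 0 H:
  atom 1: C, bond orders sum to 1 (valence 4) → 3 H
  atom 2: C, bond orders sum to 4 (valence 4) → 0 H
  atom 3: O, bond orders sum to 2 (valence 2) → 0 H
  atom 4: aromatic c, 3 neighbours → 0 H
  atom 5: aromatic c, 3 neighbours → 0 H
  atom 6: C, bond orders sum to 4 (valence 4) → 0 H
  atom 7: N, bond orders sum to 3 (valence 3) → 0 H
  atom 8: aromatic c, 3 neighbours → 0 H
  atom 9: aromatic c, 2 neighbours → 1 H
  atom 10: aromatic c, 2 neighbours → 1 H
  atom 11: aromatic c, 3 neighbours → 0 H
  atom 12: O, bond orders sum to 2 (valence 2) → 0 H
  atom 13: C, bond orders sum to 1 (valence 4) → 3 H
  atom 14: C, bond orders sum to 3 (valence 4) → 1 H
  atom 15: C, bond orders sum to 2 (valence 4) → 2 H
  atom 16: C, bond orders sum to 1 (valence 4) → 3 H
  atom 17: C, bond orders sum to 2 (valence 4) → 2 H
  atom 18: C, bond orders sum to 2 (valence 4) → 2 H
  atom 19: Br (halogen, monovalent) → 0 H
Totals → C:15, H:18, Br:1, N:1, O:2.

C15H18BrNO2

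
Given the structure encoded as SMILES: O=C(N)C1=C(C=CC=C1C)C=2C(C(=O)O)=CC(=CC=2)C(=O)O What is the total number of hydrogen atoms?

Walk through each heavy atom and fill implicit hydrogens from standard valence (C 4, N 3, O 2, S 2, halogen 1):
  atom 1: O, bond orders sum to 2 (valence 2) → 0 H
  atom 2: C, bond orders sum to 4 (valence 4) → 0 H
  atom 3: N, bond orders sum to 1 (valence 3) → 2 H
  atom 4: C, bond orders sum to 4 (valence 4) → 0 H
  atom 5: C, bond orders sum to 4 (valence 4) → 0 H
  atom 6: C, bond orders sum to 3 (valence 4) → 1 H
  atom 7: C, bond orders sum to 3 (valence 4) → 1 H
  atom 8: C, bond orders sum to 3 (valence 4) → 1 H
  atom 9: C, bond orders sum to 4 (valence 4) → 0 H
  atom 10: C, bond orders sum to 1 (valence 4) → 3 H
  atom 11: C, bond orders sum to 4 (valence 4) → 0 H
  atom 12: C, bond orders sum to 4 (valence 4) → 0 H
  atom 13: C, bond orders sum to 4 (valence 4) → 0 H
  atom 14: O, bond orders sum to 2 (valence 2) → 0 H
  atom 15: O, bond orders sum to 1 (valence 2) → 1 H
  atom 16: C, bond orders sum to 3 (valence 4) → 1 H
  atom 17: C, bond orders sum to 4 (valence 4) → 0 H
  atom 18: C, bond orders sum to 3 (valence 4) → 1 H
  atom 19: C, bond orders sum to 3 (valence 4) → 1 H
  atom 20: C, bond orders sum to 4 (valence 4) → 0 H
  atom 21: O, bond orders sum to 2 (valence 2) → 0 H
  atom 22: O, bond orders sum to 1 (valence 2) → 1 H
Total hydrogens: 13.

13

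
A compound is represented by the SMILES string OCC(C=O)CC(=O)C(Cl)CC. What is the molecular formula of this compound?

Walk through each heavy atom and fill implicit hydrogens from standard valence (C 4, N 3, O 2, S 2, halogen 1):
  atom 1: O, bond orders sum to 1 (valence 2) → 1 H
  atom 2: C, bond orders sum to 2 (valence 4) → 2 H
  atom 3: C, bond orders sum to 3 (valence 4) → 1 H
  atom 4: C, bond orders sum to 3 (valence 4) → 1 H
  atom 5: O, bond orders sum to 2 (valence 2) → 0 H
  atom 6: C, bond orders sum to 2 (valence 4) → 2 H
  atom 7: C, bond orders sum to 4 (valence 4) → 0 H
  atom 8: O, bond orders sum to 2 (valence 2) → 0 H
  atom 9: C, bond orders sum to 3 (valence 4) → 1 H
  atom 10: Cl (halogen, monovalent) → 0 H
  atom 11: C, bond orders sum to 2 (valence 4) → 2 H
  atom 12: C, bond orders sum to 1 (valence 4) → 3 H
Totals → C:8, H:13, Cl:1, O:3.

C8H13ClO3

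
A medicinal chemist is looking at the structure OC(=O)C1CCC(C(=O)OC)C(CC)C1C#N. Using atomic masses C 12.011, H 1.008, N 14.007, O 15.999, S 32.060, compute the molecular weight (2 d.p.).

239.27 g/mol

First, the molecular formula is C12H17NO4 (counting implicit H from valence).
  C: 12 × 12.011 = 144.132
  H: 17 × 1.008 = 17.136
  N: 1 × 14.007 = 14.007
  O: 4 × 15.999 = 63.996
Sum: 12×12.011 + 17×1.008 + 1×14.007 + 4×15.999 = 239.271 → 239.27 g/mol.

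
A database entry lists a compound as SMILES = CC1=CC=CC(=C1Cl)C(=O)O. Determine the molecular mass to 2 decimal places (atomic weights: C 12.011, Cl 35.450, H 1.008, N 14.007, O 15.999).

170.59 g/mol

First, the molecular formula is C8H7ClO2 (counting implicit H from valence).
  C: 8 × 12.011 = 96.088
  Cl: 1 × 35.450 = 35.450
  H: 7 × 1.008 = 7.056
  O: 2 × 15.999 = 31.998
Sum: 8×12.011 + 1×35.450 + 7×1.008 + 2×15.999 = 170.592 → 170.59 g/mol.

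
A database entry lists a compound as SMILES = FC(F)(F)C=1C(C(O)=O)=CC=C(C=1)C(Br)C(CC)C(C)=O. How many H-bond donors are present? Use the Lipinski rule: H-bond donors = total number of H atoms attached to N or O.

1

Donors: find every N or O and count the H atoms it carries.
  atom 8 (O): bond orders sum to 1 → 1 H
  atom 9 (O): bond orders sum to 2 → 0 H
  atom 21 (O): bond orders sum to 2 → 0 H
Lipinski HBD = 1.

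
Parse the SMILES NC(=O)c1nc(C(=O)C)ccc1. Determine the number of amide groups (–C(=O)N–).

The amide motif appears at heavy-atom position 2 in the SMILES.
Other groups present: 1 ketone.
Amide count: 1.

1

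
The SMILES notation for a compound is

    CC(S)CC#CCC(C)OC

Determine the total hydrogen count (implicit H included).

16

Walk through each heavy atom and fill implicit hydrogens from standard valence (C 4, N 3, O 2, S 2, halogen 1):
  atom 1: C, bond orders sum to 1 (valence 4) → 3 H
  atom 2: C, bond orders sum to 3 (valence 4) → 1 H
  atom 3: S, bond orders sum to 1 (valence 2) → 1 H
  atom 4: C, bond orders sum to 2 (valence 4) → 2 H
  atom 5: C, bond orders sum to 4 (valence 4) → 0 H
  atom 6: C, bond orders sum to 4 (valence 4) → 0 H
  atom 7: C, bond orders sum to 2 (valence 4) → 2 H
  atom 8: C, bond orders sum to 3 (valence 4) → 1 H
  atom 9: C, bond orders sum to 1 (valence 4) → 3 H
  atom 10: O, bond orders sum to 2 (valence 2) → 0 H
  atom 11: C, bond orders sum to 1 (valence 4) → 3 H
Total hydrogens: 16.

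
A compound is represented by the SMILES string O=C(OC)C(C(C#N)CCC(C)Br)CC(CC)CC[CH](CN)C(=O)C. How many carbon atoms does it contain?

Count every carbon token in the SMILES (each C, including those in ring-closure positions and inside branches).
Carbon count: 19.

19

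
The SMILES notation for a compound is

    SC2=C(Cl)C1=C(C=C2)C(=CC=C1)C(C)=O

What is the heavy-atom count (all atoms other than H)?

Every atom symbol written in the SMILES (organic subset) is one heavy atom; implicit H are not written.
Heavy atoms by element → C:12, Cl:1, O:1, S:1.
Total: 15.

15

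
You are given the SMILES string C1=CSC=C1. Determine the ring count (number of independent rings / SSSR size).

In SMILES, each pair of matching ring-closure digits denotes one ring-closing bond; the number of such bonds equals the number of independent rings.
Ring-closure bonds here: 1.

1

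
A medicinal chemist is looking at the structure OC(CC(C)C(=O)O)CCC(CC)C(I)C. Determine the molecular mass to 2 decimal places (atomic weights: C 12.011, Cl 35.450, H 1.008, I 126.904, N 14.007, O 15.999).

First, the molecular formula is C12H23IO3 (counting implicit H from valence).
  C: 12 × 12.011 = 144.132
  H: 23 × 1.008 = 23.184
  I: 1 × 126.904 = 126.904
  O: 3 × 15.999 = 47.997
Sum: 12×12.011 + 23×1.008 + 1×126.904 + 3×15.999 = 342.217 → 342.22 g/mol.

342.22 g/mol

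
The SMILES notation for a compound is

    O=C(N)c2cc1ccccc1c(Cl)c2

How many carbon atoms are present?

Count every carbon token in the SMILES (each C, including those in ring-closure positions and inside branches).
Carbon count: 11.

11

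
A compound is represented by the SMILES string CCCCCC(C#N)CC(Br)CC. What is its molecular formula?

Walk through each heavy atom and fill implicit hydrogens from standard valence (C 4, N 3, O 2, S 2, halogen 1):
  atom 1: C, bond orders sum to 1 (valence 4) → 3 H
  atom 2: C, bond orders sum to 2 (valence 4) → 2 H
  atom 3: C, bond orders sum to 2 (valence 4) → 2 H
  atom 4: C, bond orders sum to 2 (valence 4) → 2 H
  atom 5: C, bond orders sum to 2 (valence 4) → 2 H
  atom 6: C, bond orders sum to 3 (valence 4) → 1 H
  atom 7: C, bond orders sum to 4 (valence 4) → 0 H
  atom 8: N, bond orders sum to 3 (valence 3) → 0 H
  atom 9: C, bond orders sum to 2 (valence 4) → 2 H
  atom 10: C, bond orders sum to 3 (valence 4) → 1 H
  atom 11: Br (halogen, monovalent) → 0 H
  atom 12: C, bond orders sum to 2 (valence 4) → 2 H
  atom 13: C, bond orders sum to 1 (valence 4) → 3 H
Totals → C:11, H:20, Br:1, N:1.
In Hill order: C11H20BrN.

C11H20BrN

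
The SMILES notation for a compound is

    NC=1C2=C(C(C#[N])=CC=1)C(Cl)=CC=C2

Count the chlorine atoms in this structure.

1

Scan the SMILES for Cl atoms (remember two-letter symbols like Cl and Br are single atoms).
Chlorine count: 1.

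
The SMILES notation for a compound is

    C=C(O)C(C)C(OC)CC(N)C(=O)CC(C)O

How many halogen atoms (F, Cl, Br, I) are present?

Scan the SMILES for the halogen motif — none present.
Groups that are present: 1 alkene, 1 ether, 2 hydroxyl, 1 ketone, 1 primary amine.

0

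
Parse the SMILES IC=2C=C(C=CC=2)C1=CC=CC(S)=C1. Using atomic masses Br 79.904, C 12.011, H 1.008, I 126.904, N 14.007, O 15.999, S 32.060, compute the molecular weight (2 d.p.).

First, the molecular formula is C12H9IS (counting implicit H from valence).
  C: 12 × 12.011 = 144.132
  H: 9 × 1.008 = 9.072
  I: 1 × 126.904 = 126.904
  S: 1 × 32.060 = 32.060
Sum: 12×12.011 + 9×1.008 + 1×126.904 + 1×32.060 = 312.168 → 312.17 g/mol.

312.17 g/mol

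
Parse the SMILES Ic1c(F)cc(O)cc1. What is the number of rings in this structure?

In SMILES, each pair of matching ring-closure digits denotes one ring-closing bond; the number of such bonds equals the number of independent rings.
Ring-closure bonds here: 1.

1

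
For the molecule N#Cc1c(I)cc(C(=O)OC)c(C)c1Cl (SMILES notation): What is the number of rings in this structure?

In SMILES, each pair of matching ring-closure digits denotes one ring-closing bond; the number of such bonds equals the number of independent rings.
Ring-closure bonds here: 1.

1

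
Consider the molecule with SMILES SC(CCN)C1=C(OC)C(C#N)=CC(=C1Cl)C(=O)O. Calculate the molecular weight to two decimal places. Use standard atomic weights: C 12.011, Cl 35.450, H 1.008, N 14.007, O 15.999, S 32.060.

First, the molecular formula is C12H13ClN2O3S (counting implicit H from valence).
  C: 12 × 12.011 = 144.132
  Cl: 1 × 35.450 = 35.450
  H: 13 × 1.008 = 13.104
  N: 2 × 14.007 = 28.014
  O: 3 × 15.999 = 47.997
  S: 1 × 32.060 = 32.060
Sum: 12×12.011 + 1×35.450 + 13×1.008 + 2×14.007 + 3×15.999 + 1×32.060 = 300.757 → 300.76 g/mol.

300.76 g/mol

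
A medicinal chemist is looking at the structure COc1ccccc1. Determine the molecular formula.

Walk through each heavy atom and fill implicit hydrogens from standard valence (C 4, N 3, O 2, S 2, halogen 1); for lowercase aromatic atoms, an aromatic c carries 1 H when it has two neighbours and 0 H with three, and aromatic n carries 0 H:
  atom 1: C, bond orders sum to 1 (valence 4) → 3 H
  atom 2: O, bond orders sum to 2 (valence 2) → 0 H
  atom 3: aromatic c, 3 neighbours → 0 H
  atom 4: aromatic c, 2 neighbours → 1 H
  atom 5: aromatic c, 2 neighbours → 1 H
  atom 6: aromatic c, 2 neighbours → 1 H
  atom 7: aromatic c, 2 neighbours → 1 H
  atom 8: aromatic c, 2 neighbours → 1 H
Totals → C:7, H:8, O:1.
In Hill order: C7H8O.

C7H8O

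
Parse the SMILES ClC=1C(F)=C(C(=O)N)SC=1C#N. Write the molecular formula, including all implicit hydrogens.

C6H2ClFN2OS

Walk through each heavy atom and fill implicit hydrogens from standard valence (C 4, N 3, O 2, S 2, halogen 1):
  atom 1: Cl (halogen, monovalent) → 0 H
  atom 2: C, bond orders sum to 4 (valence 4) → 0 H
  atom 3: C, bond orders sum to 4 (valence 4) → 0 H
  atom 4: F (halogen, monovalent) → 0 H
  atom 5: C, bond orders sum to 4 (valence 4) → 0 H
  atom 6: C, bond orders sum to 4 (valence 4) → 0 H
  atom 7: O, bond orders sum to 2 (valence 2) → 0 H
  atom 8: N, bond orders sum to 1 (valence 3) → 2 H
  atom 9: S, bond orders sum to 2 (valence 2) → 0 H
  atom 10: C, bond orders sum to 4 (valence 4) → 0 H
  atom 11: C, bond orders sum to 4 (valence 4) → 0 H
  atom 12: N, bond orders sum to 3 (valence 3) → 0 H
Totals → C:6, H:2, Cl:1, F:1, N:2, O:1, S:1.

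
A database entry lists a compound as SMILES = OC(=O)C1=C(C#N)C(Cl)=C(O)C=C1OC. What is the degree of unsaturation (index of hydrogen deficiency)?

7

Degree of unsaturation = (number of rings) + (number of π bonds).
Ring closures in the SMILES: 1.
π bonds: 4 double bonds (each 1 DoU), 1 triple bond (each 2 DoU) → 6 DoU from unsaturation.
Total DoU = 1 + 6 = 7.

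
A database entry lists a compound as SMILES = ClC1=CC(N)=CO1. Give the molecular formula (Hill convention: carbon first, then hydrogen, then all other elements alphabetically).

Walk through each heavy atom and fill implicit hydrogens from standard valence (C 4, N 3, O 2, S 2, halogen 1):
  atom 1: Cl (halogen, monovalent) → 0 H
  atom 2: C, bond orders sum to 4 (valence 4) → 0 H
  atom 3: C, bond orders sum to 3 (valence 4) → 1 H
  atom 4: C, bond orders sum to 4 (valence 4) → 0 H
  atom 5: N, bond orders sum to 1 (valence 3) → 2 H
  atom 6: C, bond orders sum to 3 (valence 4) → 1 H
  atom 7: O, bond orders sum to 2 (valence 2) → 0 H
Totals → C:4, H:4, Cl:1, N:1, O:1.

C4H4ClNO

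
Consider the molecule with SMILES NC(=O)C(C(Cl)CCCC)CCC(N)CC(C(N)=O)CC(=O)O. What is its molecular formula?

Walk through each heavy atom and fill implicit hydrogens from standard valence (C 4, N 3, O 2, S 2, halogen 1):
  atom 1: N, bond orders sum to 1 (valence 3) → 2 H
  atom 2: C, bond orders sum to 4 (valence 4) → 0 H
  atom 3: O, bond orders sum to 2 (valence 2) → 0 H
  atom 4: C, bond orders sum to 3 (valence 4) → 1 H
  atom 5: C, bond orders sum to 3 (valence 4) → 1 H
  atom 6: Cl (halogen, monovalent) → 0 H
  atom 7: C, bond orders sum to 2 (valence 4) → 2 H
  atom 8: C, bond orders sum to 2 (valence 4) → 2 H
  atom 9: C, bond orders sum to 2 (valence 4) → 2 H
  atom 10: C, bond orders sum to 1 (valence 4) → 3 H
  atom 11: C, bond orders sum to 2 (valence 4) → 2 H
  atom 12: C, bond orders sum to 2 (valence 4) → 2 H
  atom 13: C, bond orders sum to 3 (valence 4) → 1 H
  atom 14: N, bond orders sum to 1 (valence 3) → 2 H
  atom 15: C, bond orders sum to 2 (valence 4) → 2 H
  atom 16: C, bond orders sum to 3 (valence 4) → 1 H
  atom 17: C, bond orders sum to 4 (valence 4) → 0 H
  atom 18: N, bond orders sum to 1 (valence 3) → 2 H
  atom 19: O, bond orders sum to 2 (valence 2) → 0 H
  atom 20: C, bond orders sum to 2 (valence 4) → 2 H
  atom 21: C, bond orders sum to 4 (valence 4) → 0 H
  atom 22: O, bond orders sum to 2 (valence 2) → 0 H
  atom 23: O, bond orders sum to 1 (valence 2) → 1 H
Totals → C:15, H:28, Cl:1, N:3, O:4.
In Hill order: C15H28ClN3O4.

C15H28ClN3O4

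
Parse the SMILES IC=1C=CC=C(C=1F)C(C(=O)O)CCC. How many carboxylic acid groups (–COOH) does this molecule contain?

The carboxylic acid motif appears at heavy-atom position 10 in the SMILES.
Carboxylic acid count: 1.

1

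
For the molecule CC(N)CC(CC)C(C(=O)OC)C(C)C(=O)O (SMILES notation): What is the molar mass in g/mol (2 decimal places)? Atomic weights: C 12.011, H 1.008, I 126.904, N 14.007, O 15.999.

First, the molecular formula is C12H23NO4 (counting implicit H from valence).
  C: 12 × 12.011 = 144.132
  H: 23 × 1.008 = 23.184
  N: 1 × 14.007 = 14.007
  O: 4 × 15.999 = 63.996
Sum: 12×12.011 + 23×1.008 + 1×14.007 + 4×15.999 = 245.319 → 245.32 g/mol.

245.32 g/mol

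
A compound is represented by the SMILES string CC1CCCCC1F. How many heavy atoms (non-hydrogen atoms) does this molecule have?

8

Every atom symbol written in the SMILES (organic subset) is one heavy atom; implicit H are not written.
Heavy atoms by element → C:7, F:1.
Total: 8.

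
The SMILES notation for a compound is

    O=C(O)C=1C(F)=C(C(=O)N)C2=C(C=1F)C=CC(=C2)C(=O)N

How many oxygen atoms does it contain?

Scan the SMILES for O atoms (remember two-letter symbols like Cl and Br are single atoms).
Oxygen count: 4.

4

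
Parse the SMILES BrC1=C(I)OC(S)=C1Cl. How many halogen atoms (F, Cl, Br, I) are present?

3

Halogen atoms appear at heavy-atom positions 1, 4, 9 (1×Br, 1×Cl, 1×I).
Other groups present: 1 thiol.
Halogen count: 3.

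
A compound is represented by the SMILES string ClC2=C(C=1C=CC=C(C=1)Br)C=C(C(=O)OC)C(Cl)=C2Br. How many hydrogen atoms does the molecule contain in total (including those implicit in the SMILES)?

8

Walk through each heavy atom and fill implicit hydrogens from standard valence (C 4, N 3, O 2, S 2, halogen 1):
  atom 1: Cl (halogen, monovalent) → 0 H
  atom 2: C, bond orders sum to 4 (valence 4) → 0 H
  atom 3: C, bond orders sum to 4 (valence 4) → 0 H
  atom 4: C, bond orders sum to 4 (valence 4) → 0 H
  atom 5: C, bond orders sum to 3 (valence 4) → 1 H
  atom 6: C, bond orders sum to 3 (valence 4) → 1 H
  atom 7: C, bond orders sum to 3 (valence 4) → 1 H
  atom 8: C, bond orders sum to 4 (valence 4) → 0 H
  atom 9: C, bond orders sum to 3 (valence 4) → 1 H
  atom 10: Br (halogen, monovalent) → 0 H
  atom 11: C, bond orders sum to 3 (valence 4) → 1 H
  atom 12: C, bond orders sum to 4 (valence 4) → 0 H
  atom 13: C, bond orders sum to 4 (valence 4) → 0 H
  atom 14: O, bond orders sum to 2 (valence 2) → 0 H
  atom 15: O, bond orders sum to 2 (valence 2) → 0 H
  atom 16: C, bond orders sum to 1 (valence 4) → 3 H
  atom 17: C, bond orders sum to 4 (valence 4) → 0 H
  atom 18: Cl (halogen, monovalent) → 0 H
  atom 19: C, bond orders sum to 4 (valence 4) → 0 H
  atom 20: Br (halogen, monovalent) → 0 H
Total hydrogens: 8.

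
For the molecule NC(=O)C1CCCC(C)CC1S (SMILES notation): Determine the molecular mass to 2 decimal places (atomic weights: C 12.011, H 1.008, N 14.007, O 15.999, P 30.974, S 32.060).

First, the molecular formula is C9H17NOS (counting implicit H from valence).
  C: 9 × 12.011 = 108.099
  H: 17 × 1.008 = 17.136
  N: 1 × 14.007 = 14.007
  O: 1 × 15.999 = 15.999
  S: 1 × 32.060 = 32.060
Sum: 9×12.011 + 17×1.008 + 1×14.007 + 1×15.999 + 1×32.060 = 187.301 → 187.30 g/mol.

187.30 g/mol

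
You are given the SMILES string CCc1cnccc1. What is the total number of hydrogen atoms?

Walk through each heavy atom and fill implicit hydrogens from standard valence (C 4, N 3, O 2, S 2, halogen 1); for lowercase aromatic atoms, an aromatic c carries 1 H when it has two neighbours and 0 H with three, and aromatic n carries 0 H:
  atom 1: C, bond orders sum to 1 (valence 4) → 3 H
  atom 2: C, bond orders sum to 2 (valence 4) → 2 H
  atom 3: aromatic c, 3 neighbours → 0 H
  atom 4: aromatic c, 2 neighbours → 1 H
  atom 5: aromatic n, 2 neighbours → 0 H
  atom 6: aromatic c, 2 neighbours → 1 H
  atom 7: aromatic c, 2 neighbours → 1 H
  atom 8: aromatic c, 2 neighbours → 1 H
Total hydrogens: 9.

9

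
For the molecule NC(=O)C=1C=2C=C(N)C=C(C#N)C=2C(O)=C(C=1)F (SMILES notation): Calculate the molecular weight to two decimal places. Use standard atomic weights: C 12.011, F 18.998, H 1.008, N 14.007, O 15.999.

First, the molecular formula is C12H8FN3O2 (counting implicit H from valence).
  C: 12 × 12.011 = 144.132
  F: 1 × 18.998 = 18.998
  H: 8 × 1.008 = 8.064
  N: 3 × 14.007 = 42.021
  O: 2 × 15.999 = 31.998
Sum: 12×12.011 + 1×18.998 + 8×1.008 + 3×14.007 + 2×15.999 = 245.213 → 245.21 g/mol.

245.21 g/mol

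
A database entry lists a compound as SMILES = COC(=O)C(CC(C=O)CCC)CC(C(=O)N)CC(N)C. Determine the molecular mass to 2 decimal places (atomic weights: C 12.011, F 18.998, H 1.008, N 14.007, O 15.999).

First, the molecular formula is C15H28N2O4 (counting implicit H from valence).
  C: 15 × 12.011 = 180.165
  H: 28 × 1.008 = 28.224
  N: 2 × 14.007 = 28.014
  O: 4 × 15.999 = 63.996
Sum: 15×12.011 + 28×1.008 + 2×14.007 + 4×15.999 = 300.399 → 300.40 g/mol.

300.40 g/mol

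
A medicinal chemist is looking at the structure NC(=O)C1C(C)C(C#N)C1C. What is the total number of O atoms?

Scan the SMILES for O atoms (remember two-letter symbols like Cl and Br are single atoms).
Oxygen count: 1.

1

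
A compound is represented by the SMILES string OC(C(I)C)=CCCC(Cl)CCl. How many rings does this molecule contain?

In SMILES, each pair of matching ring-closure digits denotes one ring-closing bond; the number of such bonds equals the number of independent rings.
Ring-closure bonds here: 0.

0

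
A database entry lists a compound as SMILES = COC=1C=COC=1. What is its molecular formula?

C5H6O2

Walk through each heavy atom and fill implicit hydrogens from standard valence (C 4, N 3, O 2, S 2, halogen 1):
  atom 1: C, bond orders sum to 1 (valence 4) → 3 H
  atom 2: O, bond orders sum to 2 (valence 2) → 0 H
  atom 3: C, bond orders sum to 4 (valence 4) → 0 H
  atom 4: C, bond orders sum to 3 (valence 4) → 1 H
  atom 5: C, bond orders sum to 3 (valence 4) → 1 H
  atom 6: O, bond orders sum to 2 (valence 2) → 0 H
  atom 7: C, bond orders sum to 3 (valence 4) → 1 H
Totals → C:5, H:6, O:2.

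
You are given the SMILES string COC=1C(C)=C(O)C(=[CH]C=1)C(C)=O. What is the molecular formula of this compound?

C10H12O3

Walk through each heavy atom and fill implicit hydrogens from standard valence (C 4, N 3, O 2, S 2, halogen 1):
  atom 1: C, bond orders sum to 1 (valence 4) → 3 H
  atom 2: O, bond orders sum to 2 (valence 2) → 0 H
  atom 3: C, bond orders sum to 4 (valence 4) → 0 H
  atom 4: C, bond orders sum to 4 (valence 4) → 0 H
  atom 5: C, bond orders sum to 1 (valence 4) → 3 H
  atom 6: C, bond orders sum to 4 (valence 4) → 0 H
  atom 7: O, bond orders sum to 1 (valence 2) → 1 H
  atom 8: C, bond orders sum to 4 (valence 4) → 0 H
  atom 9: C with explicit H count 1
  atom 10: C, bond orders sum to 3 (valence 4) → 1 H
  atom 11: C, bond orders sum to 4 (valence 4) → 0 H
  atom 12: C, bond orders sum to 1 (valence 4) → 3 H
  atom 13: O, bond orders sum to 2 (valence 2) → 0 H
Totals → C:10, H:12, O:3.
In Hill order: C10H12O3.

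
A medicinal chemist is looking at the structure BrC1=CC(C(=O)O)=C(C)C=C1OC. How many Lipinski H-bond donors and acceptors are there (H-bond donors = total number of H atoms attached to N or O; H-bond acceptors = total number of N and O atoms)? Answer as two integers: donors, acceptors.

1, 3

Donors: find every N or O and count the H atoms it carries.
  atom 6 (O): bond orders sum to 2 → 0 H
  atom 7 (O): bond orders sum to 1 → 1 H
  atom 12 (O): bond orders sum to 2 → 0 H
Lipinski HBD = 1.
Acceptors: N atoms = 0, O atoms = 3 → HBA = 3.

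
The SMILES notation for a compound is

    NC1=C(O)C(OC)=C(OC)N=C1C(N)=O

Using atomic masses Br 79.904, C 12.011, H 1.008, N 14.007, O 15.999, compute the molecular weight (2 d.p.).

First, the molecular formula is C8H11N3O4 (counting implicit H from valence).
  C: 8 × 12.011 = 96.088
  H: 11 × 1.008 = 11.088
  N: 3 × 14.007 = 42.021
  O: 4 × 15.999 = 63.996
Sum: 8×12.011 + 11×1.008 + 3×14.007 + 4×15.999 = 213.193 → 213.19 g/mol.

213.19 g/mol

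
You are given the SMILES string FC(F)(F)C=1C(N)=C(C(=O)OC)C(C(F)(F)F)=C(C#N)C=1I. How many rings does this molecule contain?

1

In SMILES, each pair of matching ring-closure digits denotes one ring-closing bond; the number of such bonds equals the number of independent rings.
Ring-closure bonds here: 1.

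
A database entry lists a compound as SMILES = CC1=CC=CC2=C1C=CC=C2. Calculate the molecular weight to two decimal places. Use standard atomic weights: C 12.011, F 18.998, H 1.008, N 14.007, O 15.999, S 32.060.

142.20 g/mol

First, the molecular formula is C11H10 (counting implicit H from valence).
  C: 11 × 12.011 = 132.121
  H: 10 × 1.008 = 10.080
Sum: 11×12.011 + 10×1.008 = 142.201 → 142.20 g/mol.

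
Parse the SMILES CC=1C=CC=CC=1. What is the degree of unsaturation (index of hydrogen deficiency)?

Molecular formula: C7H8.
DoU = (2C + 2 + N − H − X) / 2, where X is the halogen count and O/S are ignored.
    = (2·7 + 2 + 0 − 8 − 0) / 2 = 8 / 2 = 4.

4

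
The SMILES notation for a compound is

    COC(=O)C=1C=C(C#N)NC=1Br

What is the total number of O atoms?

Scan the SMILES for O atoms (remember two-letter symbols like Cl and Br are single atoms).
Oxygen count: 2.

2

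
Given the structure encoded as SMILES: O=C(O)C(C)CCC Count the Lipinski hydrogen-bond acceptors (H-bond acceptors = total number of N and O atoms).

N atoms: 0; O atoms: 2.
Lipinski HBA = 0 + 2 = 2.

2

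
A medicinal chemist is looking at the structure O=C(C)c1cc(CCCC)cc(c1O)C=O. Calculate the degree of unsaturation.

6

Molecular formula: C13H16O3.
DoU = (2C + 2 + N − H − X) / 2, where X is the halogen count and O/S are ignored.
    = (2·13 + 2 + 0 − 16 − 0) / 2 = 12 / 2 = 6.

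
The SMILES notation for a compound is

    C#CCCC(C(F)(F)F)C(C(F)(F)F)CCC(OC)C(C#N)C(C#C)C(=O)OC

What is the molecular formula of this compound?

C19H21F6NO3

Walk through each heavy atom and fill implicit hydrogens from standard valence (C 4, N 3, O 2, S 2, halogen 1):
  atom 1: C, bond orders sum to 3 (valence 4) → 1 H
  atom 2: C, bond orders sum to 4 (valence 4) → 0 H
  atom 3: C, bond orders sum to 2 (valence 4) → 2 H
  atom 4: C, bond orders sum to 2 (valence 4) → 2 H
  atom 5: C, bond orders sum to 3 (valence 4) → 1 H
  atom 6: C, bond orders sum to 4 (valence 4) → 0 H
  atom 7: F (halogen, monovalent) → 0 H
  atom 8: F (halogen, monovalent) → 0 H
  atom 9: F (halogen, monovalent) → 0 H
  atom 10: C, bond orders sum to 3 (valence 4) → 1 H
  atom 11: C, bond orders sum to 4 (valence 4) → 0 H
  atom 12: F (halogen, monovalent) → 0 H
  atom 13: F (halogen, monovalent) → 0 H
  atom 14: F (halogen, monovalent) → 0 H
  atom 15: C, bond orders sum to 2 (valence 4) → 2 H
  atom 16: C, bond orders sum to 2 (valence 4) → 2 H
  atom 17: C, bond orders sum to 3 (valence 4) → 1 H
  atom 18: O, bond orders sum to 2 (valence 2) → 0 H
  atom 19: C, bond orders sum to 1 (valence 4) → 3 H
  atom 20: C, bond orders sum to 3 (valence 4) → 1 H
  atom 21: C, bond orders sum to 4 (valence 4) → 0 H
  atom 22: N, bond orders sum to 3 (valence 3) → 0 H
  atom 23: C, bond orders sum to 3 (valence 4) → 1 H
  atom 24: C, bond orders sum to 4 (valence 4) → 0 H
  atom 25: C, bond orders sum to 3 (valence 4) → 1 H
  atom 26: C, bond orders sum to 4 (valence 4) → 0 H
  atom 27: O, bond orders sum to 2 (valence 2) → 0 H
  atom 28: O, bond orders sum to 2 (valence 2) → 0 H
  atom 29: C, bond orders sum to 1 (valence 4) → 3 H
Totals → C:19, H:21, F:6, N:1, O:3.
In Hill order: C19H21F6NO3.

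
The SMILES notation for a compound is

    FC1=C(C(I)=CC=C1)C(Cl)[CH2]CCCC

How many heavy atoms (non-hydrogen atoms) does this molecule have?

Every atom symbol written in the SMILES (organic subset) is one heavy atom; implicit H are not written.
Heavy atoms by element → C:12, Cl:1, F:1, I:1.
Total: 15.

15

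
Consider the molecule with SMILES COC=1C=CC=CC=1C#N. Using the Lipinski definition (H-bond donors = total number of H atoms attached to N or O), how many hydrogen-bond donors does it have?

Donors: find every N or O and count the H atoms it carries.
  atom 2 (O): bond orders sum to 2 → 0 H
  atom 10 (N): bond orders sum to 3 → 0 H
Lipinski HBD = 0.

0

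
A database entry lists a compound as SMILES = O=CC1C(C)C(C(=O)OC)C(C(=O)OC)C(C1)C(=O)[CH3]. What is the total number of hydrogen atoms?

20

Walk through each heavy atom and fill implicit hydrogens from standard valence (C 4, N 3, O 2, S 2, halogen 1):
  atom 1: O, bond orders sum to 2 (valence 2) → 0 H
  atom 2: C, bond orders sum to 3 (valence 4) → 1 H
  atom 3: C, bond orders sum to 3 (valence 4) → 1 H
  atom 4: C, bond orders sum to 3 (valence 4) → 1 H
  atom 5: C, bond orders sum to 1 (valence 4) → 3 H
  atom 6: C, bond orders sum to 3 (valence 4) → 1 H
  atom 7: C, bond orders sum to 4 (valence 4) → 0 H
  atom 8: O, bond orders sum to 2 (valence 2) → 0 H
  atom 9: O, bond orders sum to 2 (valence 2) → 0 H
  atom 10: C, bond orders sum to 1 (valence 4) → 3 H
  atom 11: C, bond orders sum to 3 (valence 4) → 1 H
  atom 12: C, bond orders sum to 4 (valence 4) → 0 H
  atom 13: O, bond orders sum to 2 (valence 2) → 0 H
  atom 14: O, bond orders sum to 2 (valence 2) → 0 H
  atom 15: C, bond orders sum to 1 (valence 4) → 3 H
  atom 16: C, bond orders sum to 3 (valence 4) → 1 H
  atom 17: C, bond orders sum to 2 (valence 4) → 2 H
  atom 18: C, bond orders sum to 4 (valence 4) → 0 H
  atom 19: O, bond orders sum to 2 (valence 2) → 0 H
  atom 20: C with explicit H count 3
Total hydrogens: 20.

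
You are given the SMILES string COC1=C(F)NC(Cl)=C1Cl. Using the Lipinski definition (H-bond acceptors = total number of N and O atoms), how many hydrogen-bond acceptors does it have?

2

N atoms: 1; O atoms: 1.
Lipinski HBA = 1 + 1 = 2.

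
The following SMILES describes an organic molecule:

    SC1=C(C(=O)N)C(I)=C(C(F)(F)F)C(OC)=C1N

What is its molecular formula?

C9H8F3IN2O2S

Walk through each heavy atom and fill implicit hydrogens from standard valence (C 4, N 3, O 2, S 2, halogen 1):
  atom 1: S, bond orders sum to 1 (valence 2) → 1 H
  atom 2: C, bond orders sum to 4 (valence 4) → 0 H
  atom 3: C, bond orders sum to 4 (valence 4) → 0 H
  atom 4: C, bond orders sum to 4 (valence 4) → 0 H
  atom 5: O, bond orders sum to 2 (valence 2) → 0 H
  atom 6: N, bond orders sum to 1 (valence 3) → 2 H
  atom 7: C, bond orders sum to 4 (valence 4) → 0 H
  atom 8: I (halogen, monovalent) → 0 H
  atom 9: C, bond orders sum to 4 (valence 4) → 0 H
  atom 10: C, bond orders sum to 4 (valence 4) → 0 H
  atom 11: F (halogen, monovalent) → 0 H
  atom 12: F (halogen, monovalent) → 0 H
  atom 13: F (halogen, monovalent) → 0 H
  atom 14: C, bond orders sum to 4 (valence 4) → 0 H
  atom 15: O, bond orders sum to 2 (valence 2) → 0 H
  atom 16: C, bond orders sum to 1 (valence 4) → 3 H
  atom 17: C, bond orders sum to 4 (valence 4) → 0 H
  atom 18: N, bond orders sum to 1 (valence 3) → 2 H
Totals → C:9, H:8, F:3, I:1, N:2, O:2, S:1.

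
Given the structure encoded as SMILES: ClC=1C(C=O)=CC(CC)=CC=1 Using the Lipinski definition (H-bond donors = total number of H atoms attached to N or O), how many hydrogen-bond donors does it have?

Donors: find every N or O and count the H atoms it carries.
  atom 5 (O): bond orders sum to 2 → 0 H
Lipinski HBD = 0.

0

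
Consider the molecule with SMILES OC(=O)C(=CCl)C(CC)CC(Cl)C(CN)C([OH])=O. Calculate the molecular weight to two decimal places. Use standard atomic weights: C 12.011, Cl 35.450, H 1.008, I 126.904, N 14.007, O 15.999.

298.16 g/mol

First, the molecular formula is C11H17Cl2NO4 (counting implicit H from valence).
  C: 11 × 12.011 = 132.121
  Cl: 2 × 35.450 = 70.900
  H: 17 × 1.008 = 17.136
  N: 1 × 14.007 = 14.007
  O: 4 × 15.999 = 63.996
Sum: 11×12.011 + 2×35.450 + 17×1.008 + 1×14.007 + 4×15.999 = 298.160 → 298.16 g/mol.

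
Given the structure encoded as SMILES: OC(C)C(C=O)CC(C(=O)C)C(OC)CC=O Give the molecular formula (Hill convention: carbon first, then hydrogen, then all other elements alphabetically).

Walk through each heavy atom and fill implicit hydrogens from standard valence (C 4, N 3, O 2, S 2, halogen 1):
  atom 1: O, bond orders sum to 1 (valence 2) → 1 H
  atom 2: C, bond orders sum to 3 (valence 4) → 1 H
  atom 3: C, bond orders sum to 1 (valence 4) → 3 H
  atom 4: C, bond orders sum to 3 (valence 4) → 1 H
  atom 5: C, bond orders sum to 3 (valence 4) → 1 H
  atom 6: O, bond orders sum to 2 (valence 2) → 0 H
  atom 7: C, bond orders sum to 2 (valence 4) → 2 H
  atom 8: C, bond orders sum to 3 (valence 4) → 1 H
  atom 9: C, bond orders sum to 4 (valence 4) → 0 H
  atom 10: O, bond orders sum to 2 (valence 2) → 0 H
  atom 11: C, bond orders sum to 1 (valence 4) → 3 H
  atom 12: C, bond orders sum to 3 (valence 4) → 1 H
  atom 13: O, bond orders sum to 2 (valence 2) → 0 H
  atom 14: C, bond orders sum to 1 (valence 4) → 3 H
  atom 15: C, bond orders sum to 2 (valence 4) → 2 H
  atom 16: C, bond orders sum to 3 (valence 4) → 1 H
  atom 17: O, bond orders sum to 2 (valence 2) → 0 H
Totals → C:12, H:20, O:5.

C12H20O5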